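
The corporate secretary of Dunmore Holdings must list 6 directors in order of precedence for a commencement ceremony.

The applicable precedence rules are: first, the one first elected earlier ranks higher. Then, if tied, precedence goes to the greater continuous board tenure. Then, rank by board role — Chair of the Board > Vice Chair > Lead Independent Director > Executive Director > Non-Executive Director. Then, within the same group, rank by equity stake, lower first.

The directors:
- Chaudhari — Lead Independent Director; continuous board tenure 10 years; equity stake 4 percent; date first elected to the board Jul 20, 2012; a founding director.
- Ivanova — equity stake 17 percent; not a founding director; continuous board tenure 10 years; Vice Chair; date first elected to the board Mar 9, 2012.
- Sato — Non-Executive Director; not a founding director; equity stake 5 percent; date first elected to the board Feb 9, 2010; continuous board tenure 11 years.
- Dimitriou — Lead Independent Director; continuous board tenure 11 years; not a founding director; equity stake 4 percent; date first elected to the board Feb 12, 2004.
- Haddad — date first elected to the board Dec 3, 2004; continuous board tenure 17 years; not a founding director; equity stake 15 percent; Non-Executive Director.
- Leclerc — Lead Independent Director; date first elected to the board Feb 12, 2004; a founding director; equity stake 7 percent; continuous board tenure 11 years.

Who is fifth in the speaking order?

Ivanova

By date first elected to the board (earlier first): Dimitriou and Leclerc (both Feb 12, 2004); then Haddad (Dec 3, 2004); then Sato (Feb 9, 2010); then Ivanova (Mar 9, 2012); then Chaudhari (Jul 20, 2012).
Dimitriou and Leclerc both have continuous board tenure 11 years, so the next rule applies.
Dimitriou and Leclerc are each Lead Independent Director, so the next rule applies.
Among Dimitriou and Leclerc, by equity stake (lower first): Dimitriou (4 percent) before Leclerc (7 percent).
Order: Dimitriou, Leclerc, Haddad, Sato, Ivanova, Chaudhari.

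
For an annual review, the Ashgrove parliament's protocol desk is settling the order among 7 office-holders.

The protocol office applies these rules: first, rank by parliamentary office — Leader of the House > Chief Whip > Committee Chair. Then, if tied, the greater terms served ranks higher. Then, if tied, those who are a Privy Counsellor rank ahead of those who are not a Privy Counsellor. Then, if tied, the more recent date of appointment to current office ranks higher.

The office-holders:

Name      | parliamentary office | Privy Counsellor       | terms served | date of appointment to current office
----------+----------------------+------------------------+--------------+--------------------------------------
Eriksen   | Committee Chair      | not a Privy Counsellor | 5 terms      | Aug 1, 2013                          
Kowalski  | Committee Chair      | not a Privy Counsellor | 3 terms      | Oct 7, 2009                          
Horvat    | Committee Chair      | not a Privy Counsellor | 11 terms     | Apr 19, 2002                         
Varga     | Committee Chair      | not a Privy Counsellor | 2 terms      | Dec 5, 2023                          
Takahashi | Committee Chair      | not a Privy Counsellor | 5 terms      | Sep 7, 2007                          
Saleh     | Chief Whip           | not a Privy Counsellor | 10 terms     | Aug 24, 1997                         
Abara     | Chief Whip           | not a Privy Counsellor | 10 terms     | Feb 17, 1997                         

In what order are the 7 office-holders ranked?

Saleh, Abara, Horvat, Eriksen, Takahashi, Kowalski, Varga

By parliamentary office: Saleh and Abara (Chief Whip); then Horvat, Eriksen, Takahashi, Kowalski and Varga (Committee Chair).
Saleh and Abara both have terms served 10 terms, so the next rule applies.
Saleh and Abara are each not a Privy Counsellor, so the next rule applies.
Among Saleh and Abara, by date of appointment to current office (later first): Saleh (Aug 24, 1997) before Abara (Feb 17, 1997).
Among Horvat, Eriksen, Takahashi, Kowalski and Varga, by terms served (higher first): Horvat (11 terms) before Eriksen and Takahashi (5 terms) before Kowalski (3 terms) before Varga (2 terms).
Eriksen and Takahashi are each not a Privy Counsellor, so the next rule applies.
Among Eriksen and Takahashi, by date of appointment to current office (later first): Eriksen (Aug 1, 2013) before Takahashi (Sep 7, 2007).
Full order: Saleh, Abara, Horvat, Eriksen, Takahashi, Kowalski, Varga.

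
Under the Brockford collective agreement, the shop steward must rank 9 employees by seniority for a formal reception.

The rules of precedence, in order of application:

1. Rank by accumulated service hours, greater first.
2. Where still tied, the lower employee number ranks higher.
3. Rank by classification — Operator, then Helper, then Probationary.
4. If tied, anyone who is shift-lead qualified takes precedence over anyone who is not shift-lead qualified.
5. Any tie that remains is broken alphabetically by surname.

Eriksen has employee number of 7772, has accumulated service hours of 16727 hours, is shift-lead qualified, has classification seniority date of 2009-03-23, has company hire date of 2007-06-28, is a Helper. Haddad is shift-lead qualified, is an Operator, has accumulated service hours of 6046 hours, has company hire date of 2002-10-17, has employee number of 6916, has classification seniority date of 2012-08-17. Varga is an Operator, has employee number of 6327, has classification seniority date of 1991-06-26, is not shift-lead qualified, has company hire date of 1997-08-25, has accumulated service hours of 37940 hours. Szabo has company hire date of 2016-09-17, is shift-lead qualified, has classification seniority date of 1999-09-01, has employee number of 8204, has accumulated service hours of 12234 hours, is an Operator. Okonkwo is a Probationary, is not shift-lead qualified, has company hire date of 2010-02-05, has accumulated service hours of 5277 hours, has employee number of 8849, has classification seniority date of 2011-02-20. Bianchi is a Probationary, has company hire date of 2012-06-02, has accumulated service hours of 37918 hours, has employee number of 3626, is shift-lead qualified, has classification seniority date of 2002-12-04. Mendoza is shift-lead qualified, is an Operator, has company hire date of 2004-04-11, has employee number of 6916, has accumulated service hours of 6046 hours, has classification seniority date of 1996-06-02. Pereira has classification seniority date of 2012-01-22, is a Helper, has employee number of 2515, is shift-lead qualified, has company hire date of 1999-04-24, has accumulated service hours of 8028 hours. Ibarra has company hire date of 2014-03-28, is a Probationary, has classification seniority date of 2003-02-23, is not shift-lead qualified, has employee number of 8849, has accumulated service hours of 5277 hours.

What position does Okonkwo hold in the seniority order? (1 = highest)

9

By accumulated service hours (higher first): Varga (37940 hours); then Bianchi (37918 hours); then Eriksen (16727 hours); then Szabo (12234 hours); then Pereira (8028 hours); then Haddad and Mendoza (both 6046 hours); then Ibarra and Okonkwo (both 5277 hours).
Haddad and Mendoza both have employee number 6916, so the next rule applies.
Haddad and Mendoza are each Operator, so the next rule applies.
Haddad and Mendoza are each shift-lead qualified, so the next rule applies.
Among Haddad and Mendoza, alphabetically by surname: Haddad before Mendoza.
Ibarra and Okonkwo both have employee number 8849, so the next rule applies.
Ibarra and Okonkwo are each Probationary, so the next rule applies.
Ibarra and Okonkwo are each not shift-lead qualified, so the next rule applies.
Among Ibarra and Okonkwo, alphabetically by surname: Ibarra before Okonkwo.
Order: Varga, Bianchi, Eriksen, Szabo, Pereira, Haddad, Mendoza, Ibarra, Okonkwo. So position 9.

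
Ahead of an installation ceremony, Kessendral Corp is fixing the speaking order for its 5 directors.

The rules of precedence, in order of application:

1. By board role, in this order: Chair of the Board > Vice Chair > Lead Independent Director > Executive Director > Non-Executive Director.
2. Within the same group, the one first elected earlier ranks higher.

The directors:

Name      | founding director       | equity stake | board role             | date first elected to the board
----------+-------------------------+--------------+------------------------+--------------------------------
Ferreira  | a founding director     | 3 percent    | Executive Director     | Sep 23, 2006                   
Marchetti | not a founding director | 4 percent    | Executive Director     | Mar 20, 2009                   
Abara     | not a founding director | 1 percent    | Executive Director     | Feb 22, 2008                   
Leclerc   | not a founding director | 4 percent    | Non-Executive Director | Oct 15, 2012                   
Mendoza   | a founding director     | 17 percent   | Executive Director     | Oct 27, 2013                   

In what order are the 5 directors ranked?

Ferreira, Abara, Marchetti, Mendoza, Leclerc

By board role: Ferreira, Abara, Marchetti and Mendoza (Executive Director); then Leclerc (Non-Executive Director).
Among Ferreira, Abara, Marchetti and Mendoza, by date first elected to the board (earlier first): Ferreira (Sep 23, 2006) before Abara (Feb 22, 2008) before Marchetti (Mar 20, 2009) before Mendoza (Oct 27, 2013).
Full order: Ferreira, Abara, Marchetti, Mendoza, Leclerc.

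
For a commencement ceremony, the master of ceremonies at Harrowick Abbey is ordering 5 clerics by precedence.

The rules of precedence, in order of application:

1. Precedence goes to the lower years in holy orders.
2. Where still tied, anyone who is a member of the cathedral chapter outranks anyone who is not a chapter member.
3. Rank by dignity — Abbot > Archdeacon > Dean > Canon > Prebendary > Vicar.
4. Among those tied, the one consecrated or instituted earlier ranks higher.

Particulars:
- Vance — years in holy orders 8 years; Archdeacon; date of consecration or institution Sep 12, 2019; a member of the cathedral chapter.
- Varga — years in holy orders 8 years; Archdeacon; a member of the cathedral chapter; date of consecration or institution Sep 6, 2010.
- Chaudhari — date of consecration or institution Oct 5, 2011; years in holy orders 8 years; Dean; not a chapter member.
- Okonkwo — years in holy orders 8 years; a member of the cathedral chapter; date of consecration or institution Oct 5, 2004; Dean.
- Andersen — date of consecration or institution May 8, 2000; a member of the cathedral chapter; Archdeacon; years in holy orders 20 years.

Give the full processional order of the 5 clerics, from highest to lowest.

By years in holy orders (lower first): Varga, Vance, Okonkwo and Chaudhari (each 8 years); then Andersen (20 years).
Among Varga, Vance, Okonkwo and Chaudhari, a member of the cathedral chapter before not a chapter member: Varga, Vance and Okonkwo (a member of the cathedral chapter) before Chaudhari (not a chapter member).
Among Varga, Vance and Okonkwo, by dignity: Varga and Vance (Archdeacon) before Okonkwo (Dean).
Among Varga and Vance, by date of consecration or institution (earlier first): Varga (Sep 6, 2010) before Vance (Sep 12, 2019).
Full order: Varga, Vance, Okonkwo, Chaudhari, Andersen.

Varga, Vance, Okonkwo, Chaudhari, Andersen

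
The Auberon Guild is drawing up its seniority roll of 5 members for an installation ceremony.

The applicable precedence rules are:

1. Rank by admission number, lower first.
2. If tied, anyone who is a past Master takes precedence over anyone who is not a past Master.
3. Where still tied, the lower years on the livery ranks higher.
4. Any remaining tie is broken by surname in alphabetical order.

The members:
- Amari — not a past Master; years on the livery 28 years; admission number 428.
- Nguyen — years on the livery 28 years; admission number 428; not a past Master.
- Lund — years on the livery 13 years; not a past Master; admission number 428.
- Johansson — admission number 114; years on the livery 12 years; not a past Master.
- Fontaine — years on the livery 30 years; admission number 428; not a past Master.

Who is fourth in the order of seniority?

By admission number (lower first): Johansson (114); then Lund, Amari, Nguyen and Fontaine (each 428).
Lund, Amari, Nguyen and Fontaine are each not a past Master, so the next rule applies.
Among Lund, Amari, Nguyen and Fontaine, by years on the livery (lower first): Lund (13 years) before Amari and Nguyen (28 years) before Fontaine (30 years).
Among Amari and Nguyen, alphabetically by surname: Amari before Nguyen.
Order: Johansson, Lund, Amari, Nguyen, Fontaine.

Nguyen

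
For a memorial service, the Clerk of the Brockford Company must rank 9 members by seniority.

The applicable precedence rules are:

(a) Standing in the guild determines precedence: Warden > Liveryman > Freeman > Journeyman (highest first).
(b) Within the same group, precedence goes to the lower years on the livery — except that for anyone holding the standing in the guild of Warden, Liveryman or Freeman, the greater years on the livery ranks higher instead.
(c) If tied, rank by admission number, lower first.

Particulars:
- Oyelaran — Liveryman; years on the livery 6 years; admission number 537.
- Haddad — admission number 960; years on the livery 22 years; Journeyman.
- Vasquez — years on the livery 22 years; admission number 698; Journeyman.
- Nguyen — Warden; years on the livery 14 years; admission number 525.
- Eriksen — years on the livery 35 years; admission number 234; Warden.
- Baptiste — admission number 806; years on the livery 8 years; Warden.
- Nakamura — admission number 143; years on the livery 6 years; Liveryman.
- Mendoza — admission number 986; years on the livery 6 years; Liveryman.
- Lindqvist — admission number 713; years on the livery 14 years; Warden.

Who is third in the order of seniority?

Lindqvist

By standing in the guild: Eriksen, Nguyen, Lindqvist and Baptiste (Warden); then Nakamura, Oyelaran and Mendoza (Liveryman); then Vasquez and Haddad (Journeyman).
Among Eriksen, Nguyen, Lindqvist and Baptiste, by years on the livery (higher first) (reversed rule for this group): Eriksen (35 years) before Nguyen and Lindqvist (14 years) before Baptiste (8 years).
Among Nguyen and Lindqvist, by admission number (lower first): Nguyen (525) before Lindqvist (713).
Nakamura, Oyelaran and Mendoza all have years on the livery 6 years, so the next rule applies.
Among Nakamura, Oyelaran and Mendoza, by admission number (lower first): Nakamura (143) before Oyelaran (537) before Mendoza (986).
Vasquez and Haddad both have years on the livery 22 years, so the next rule applies.
Among Vasquez and Haddad, by admission number (lower first): Vasquez (698) before Haddad (960).
Order: Eriksen, Nguyen, Lindqvist, Baptiste, Nakamura, Oyelaran, Mendoza, Vasquez, Haddad.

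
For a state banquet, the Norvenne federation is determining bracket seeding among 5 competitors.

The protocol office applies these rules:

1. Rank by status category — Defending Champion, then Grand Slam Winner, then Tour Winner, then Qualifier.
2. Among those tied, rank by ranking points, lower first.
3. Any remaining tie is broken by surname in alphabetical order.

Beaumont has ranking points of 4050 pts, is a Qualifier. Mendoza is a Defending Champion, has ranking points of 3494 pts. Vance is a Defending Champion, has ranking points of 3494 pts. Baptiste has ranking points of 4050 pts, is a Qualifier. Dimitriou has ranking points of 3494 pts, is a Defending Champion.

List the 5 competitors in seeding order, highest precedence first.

Dimitriou, Mendoza, Vance, Baptiste, Beaumont

By status category: Dimitriou, Mendoza and Vance (Defending Champion); then Baptiste and Beaumont (Qualifier).
Dimitriou, Mendoza and Vance all have ranking points 3494 pts, so the next rule applies.
Among Dimitriou, Mendoza and Vance, alphabetically by surname: Dimitriou before Mendoza before Vance.
Baptiste and Beaumont both have ranking points 4050 pts, so the next rule applies.
Among Baptiste and Beaumont, alphabetically by surname: Baptiste before Beaumont.
Full order: Dimitriou, Mendoza, Vance, Baptiste, Beaumont.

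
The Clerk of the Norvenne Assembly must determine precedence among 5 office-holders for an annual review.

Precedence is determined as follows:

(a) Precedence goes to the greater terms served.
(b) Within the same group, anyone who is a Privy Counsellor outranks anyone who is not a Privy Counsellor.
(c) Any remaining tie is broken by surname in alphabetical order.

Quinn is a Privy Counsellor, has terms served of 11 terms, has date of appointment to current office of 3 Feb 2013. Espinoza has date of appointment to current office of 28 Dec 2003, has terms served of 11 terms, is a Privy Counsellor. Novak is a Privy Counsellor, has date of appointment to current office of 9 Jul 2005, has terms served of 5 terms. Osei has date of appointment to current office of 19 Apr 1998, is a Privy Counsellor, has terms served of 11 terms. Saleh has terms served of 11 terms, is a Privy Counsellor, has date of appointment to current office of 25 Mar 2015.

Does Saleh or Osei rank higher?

Osei

By terms served (higher first): Espinoza, Osei, Quinn and Saleh (each 11 terms); then Novak (5 terms).
Espinoza, Osei, Quinn and Saleh are each a Privy Counsellor, so the next rule applies.
Among Espinoza, Osei, Quinn and Saleh, alphabetically by surname: Espinoza before Osei before Quinn before Saleh.
So Osei takes precedence.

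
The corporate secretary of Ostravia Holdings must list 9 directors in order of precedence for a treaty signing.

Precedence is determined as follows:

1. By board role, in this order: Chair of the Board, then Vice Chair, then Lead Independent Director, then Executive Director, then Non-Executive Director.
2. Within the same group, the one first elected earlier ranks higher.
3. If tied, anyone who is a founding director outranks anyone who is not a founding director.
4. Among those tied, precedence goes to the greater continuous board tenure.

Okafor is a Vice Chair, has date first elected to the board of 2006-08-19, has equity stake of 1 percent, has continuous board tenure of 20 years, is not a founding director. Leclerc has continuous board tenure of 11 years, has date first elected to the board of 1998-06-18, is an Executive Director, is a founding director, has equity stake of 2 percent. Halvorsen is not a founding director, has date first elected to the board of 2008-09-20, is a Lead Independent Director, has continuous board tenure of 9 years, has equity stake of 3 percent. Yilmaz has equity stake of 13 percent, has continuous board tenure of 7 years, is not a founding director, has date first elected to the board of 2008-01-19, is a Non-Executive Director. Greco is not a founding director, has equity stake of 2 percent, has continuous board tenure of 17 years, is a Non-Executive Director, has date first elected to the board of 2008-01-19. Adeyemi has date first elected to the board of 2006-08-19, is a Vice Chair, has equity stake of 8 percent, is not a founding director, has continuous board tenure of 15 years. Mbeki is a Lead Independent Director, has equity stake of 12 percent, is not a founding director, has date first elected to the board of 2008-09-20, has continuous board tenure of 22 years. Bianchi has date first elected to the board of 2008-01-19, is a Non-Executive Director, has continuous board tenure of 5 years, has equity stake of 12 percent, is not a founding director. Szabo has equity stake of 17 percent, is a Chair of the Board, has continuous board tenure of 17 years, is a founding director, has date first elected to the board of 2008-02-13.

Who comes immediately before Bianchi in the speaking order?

Yilmaz

By board role: Szabo (Chair of the Board); then Okafor and Adeyemi (Vice Chair); then Mbeki and Halvorsen (Lead Independent Director); then Leclerc (Executive Director); then Greco, Yilmaz and Bianchi (Non-Executive Director).
Okafor and Adeyemi both have date first elected to the board 2006-08-19, so the next rule applies.
Okafor and Adeyemi are each not a founding director, so the next rule applies.
Among Okafor and Adeyemi, by continuous board tenure (higher first): Okafor (20 years) before Adeyemi (15 years).
Mbeki and Halvorsen both have date first elected to the board 2008-09-20, so the next rule applies.
Mbeki and Halvorsen are each not a founding director, so the next rule applies.
Among Mbeki and Halvorsen, by continuous board tenure (higher first): Mbeki (22 years) before Halvorsen (9 years).
Greco, Yilmaz and Bianchi all have date first elected to the board 2008-01-19, so the next rule applies.
Greco, Yilmaz and Bianchi are each not a founding director, so the next rule applies.
Among Greco, Yilmaz and Bianchi, by continuous board tenure (higher first): Greco (17 years) before Yilmaz (7 years) before Bianchi (5 years).
Order: Szabo, Okafor, Adeyemi, Mbeki, Halvorsen, Leclerc, Greco, Yilmaz, Bianchi.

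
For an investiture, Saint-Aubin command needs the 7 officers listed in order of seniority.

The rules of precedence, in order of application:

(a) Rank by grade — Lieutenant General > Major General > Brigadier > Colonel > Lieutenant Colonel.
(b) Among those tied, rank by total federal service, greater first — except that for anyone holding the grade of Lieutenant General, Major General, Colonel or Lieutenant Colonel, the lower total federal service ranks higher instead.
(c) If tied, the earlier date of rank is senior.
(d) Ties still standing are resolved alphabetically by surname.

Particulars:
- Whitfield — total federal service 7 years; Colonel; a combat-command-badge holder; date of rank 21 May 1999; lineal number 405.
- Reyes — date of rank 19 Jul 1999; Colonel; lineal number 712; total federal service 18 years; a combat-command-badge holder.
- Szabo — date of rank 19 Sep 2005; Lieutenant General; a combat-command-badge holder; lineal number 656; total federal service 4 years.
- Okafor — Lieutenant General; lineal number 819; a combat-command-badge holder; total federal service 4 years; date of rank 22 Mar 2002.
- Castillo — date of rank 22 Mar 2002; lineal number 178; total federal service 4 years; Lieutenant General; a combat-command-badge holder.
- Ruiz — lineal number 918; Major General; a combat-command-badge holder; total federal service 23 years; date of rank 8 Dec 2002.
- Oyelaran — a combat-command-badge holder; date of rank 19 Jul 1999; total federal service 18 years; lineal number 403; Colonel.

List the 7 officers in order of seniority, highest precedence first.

Castillo, Okafor, Szabo, Ruiz, Whitfield, Oyelaran, Reyes

By grade: Castillo, Okafor and Szabo (Lieutenant General); then Ruiz (Major General); then Whitfield, Oyelaran and Reyes (Colonel).
Castillo, Okafor and Szabo all have total federal service 4 years, so the next rule applies.
Among Castillo, Okafor and Szabo, by date of rank (earlier first): Castillo and Okafor (22 Mar 2002) before Szabo (19 Sep 2005).
Among Castillo and Okafor, alphabetically by surname: Castillo before Okafor.
Among Whitfield, Oyelaran and Reyes, by total federal service (lower first) (reversed rule for this group): Whitfield (7 years) before Oyelaran and Reyes (18 years).
Oyelaran and Reyes both have date of rank 19 Jul 1999, so the next rule applies.
Among Oyelaran and Reyes, alphabetically by surname: Oyelaran before Reyes.
Full order: Castillo, Okafor, Szabo, Ruiz, Whitfield, Oyelaran, Reyes.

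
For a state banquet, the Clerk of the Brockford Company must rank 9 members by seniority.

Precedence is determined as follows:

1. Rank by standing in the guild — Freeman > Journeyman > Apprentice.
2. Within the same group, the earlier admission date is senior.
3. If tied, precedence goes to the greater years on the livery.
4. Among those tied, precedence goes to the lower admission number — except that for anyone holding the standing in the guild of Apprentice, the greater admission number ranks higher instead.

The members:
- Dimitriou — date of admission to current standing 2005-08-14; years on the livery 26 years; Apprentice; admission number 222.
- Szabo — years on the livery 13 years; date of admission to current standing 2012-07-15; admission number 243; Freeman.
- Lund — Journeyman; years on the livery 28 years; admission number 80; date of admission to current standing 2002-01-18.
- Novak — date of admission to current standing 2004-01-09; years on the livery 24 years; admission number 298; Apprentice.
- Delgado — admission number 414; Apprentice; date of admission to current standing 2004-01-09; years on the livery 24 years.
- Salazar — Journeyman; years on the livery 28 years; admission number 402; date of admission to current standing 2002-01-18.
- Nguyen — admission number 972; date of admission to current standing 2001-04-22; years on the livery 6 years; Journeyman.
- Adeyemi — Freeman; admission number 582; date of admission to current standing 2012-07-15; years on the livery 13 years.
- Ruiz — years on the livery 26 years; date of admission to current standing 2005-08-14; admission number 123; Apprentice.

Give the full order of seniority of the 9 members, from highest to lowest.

Szabo, Adeyemi, Nguyen, Lund, Salazar, Delgado, Novak, Dimitriou, Ruiz

By standing in the guild: Szabo and Adeyemi (Freeman); then Nguyen, Lund and Salazar (Journeyman); then Delgado, Novak, Dimitriou and Ruiz (Apprentice).
Szabo and Adeyemi both have date of admission to current standing 2012-07-15, so the next rule applies.
Szabo and Adeyemi both have years on the livery 13 years, so the next rule applies.
Among Szabo and Adeyemi, by admission number (lower first): Szabo (243) before Adeyemi (582).
Among Nguyen, Lund and Salazar, by date of admission to current standing (earlier first): Nguyen (2001-04-22) before Lund and Salazar (2002-01-18).
Lund and Salazar both have years on the livery 28 years, so the next rule applies.
Among Lund and Salazar, by admission number (lower first): Lund (80) before Salazar (402).
Among Delgado, Novak, Dimitriou and Ruiz, by date of admission to current standing (earlier first): Delgado and Novak (2004-01-09) before Dimitriou and Ruiz (2005-08-14).
Delgado and Novak both have years on the livery 24 years, so the next rule applies.
Among Delgado and Novak, by admission number (higher first) (reversed rule for this group): Delgado (414) before Novak (298).
Dimitriou and Ruiz both have years on the livery 26 years, so the next rule applies.
Among Dimitriou and Ruiz, by admission number (higher first) (reversed rule for this group): Dimitriou (222) before Ruiz (123).
Full order: Szabo, Adeyemi, Nguyen, Lund, Salazar, Delgado, Novak, Dimitriou, Ruiz.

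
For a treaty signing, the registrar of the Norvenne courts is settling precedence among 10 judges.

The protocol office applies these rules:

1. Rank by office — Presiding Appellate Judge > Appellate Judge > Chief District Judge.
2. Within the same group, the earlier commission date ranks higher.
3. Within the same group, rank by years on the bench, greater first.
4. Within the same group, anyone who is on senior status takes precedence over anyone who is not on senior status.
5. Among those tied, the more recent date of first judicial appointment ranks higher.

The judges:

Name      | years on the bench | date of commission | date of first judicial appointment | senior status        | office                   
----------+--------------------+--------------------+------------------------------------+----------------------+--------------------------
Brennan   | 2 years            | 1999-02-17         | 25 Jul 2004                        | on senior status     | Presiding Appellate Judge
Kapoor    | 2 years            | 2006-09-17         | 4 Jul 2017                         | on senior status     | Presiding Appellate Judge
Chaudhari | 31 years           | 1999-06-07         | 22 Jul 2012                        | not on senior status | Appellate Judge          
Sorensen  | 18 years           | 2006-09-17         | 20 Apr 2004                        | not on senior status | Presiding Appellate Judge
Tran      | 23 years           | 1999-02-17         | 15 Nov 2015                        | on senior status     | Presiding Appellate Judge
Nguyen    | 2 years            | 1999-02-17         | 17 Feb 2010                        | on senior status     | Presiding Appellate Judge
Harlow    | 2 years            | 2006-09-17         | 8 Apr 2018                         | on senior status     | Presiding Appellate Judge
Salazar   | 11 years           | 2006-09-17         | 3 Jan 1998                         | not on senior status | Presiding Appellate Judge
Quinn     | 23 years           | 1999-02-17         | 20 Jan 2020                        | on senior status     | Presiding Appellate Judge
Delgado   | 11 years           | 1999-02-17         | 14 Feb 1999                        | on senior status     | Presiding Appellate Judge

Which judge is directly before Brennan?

Nguyen

By office: Quinn, Tran, Delgado, Nguyen, Brennan, Sorensen, Salazar, Harlow and Kapoor (Presiding Appellate Judge); then Chaudhari (Appellate Judge).
Among Quinn, Tran, Delgado, Nguyen, Brennan, Sorensen, Salazar, Harlow and Kapoor, by date of commission (earlier first): Quinn, Tran, Delgado, Nguyen and Brennan (1999-02-17) before Sorensen, Salazar, Harlow and Kapoor (2006-09-17).
Among Quinn, Tran, Delgado, Nguyen and Brennan, by years on the bench (higher first): Quinn and Tran (23 years) before Delgado (11 years) before Nguyen and Brennan (2 years).
Quinn and Tran are each on senior status, so the next rule applies.
Among Quinn and Tran, by date of first judicial appointment (later first): Quinn (20 Jan 2020) before Tran (15 Nov 2015).
Nguyen and Brennan are each on senior status, so the next rule applies.
Among Nguyen and Brennan, by date of first judicial appointment (later first): Nguyen (17 Feb 2010) before Brennan (25 Jul 2004).
Among Sorensen, Salazar, Harlow and Kapoor, by years on the bench (higher first): Sorensen (18 years) before Salazar (11 years) before Harlow and Kapoor (2 years).
Harlow and Kapoor are each on senior status, so the next rule applies.
Among Harlow and Kapoor, by date of first judicial appointment (later first): Harlow (8 Apr 2018) before Kapoor (4 Jul 2017).
Order: Quinn, Tran, Delgado, Nguyen, Brennan, Sorensen, Salazar, Harlow, Kapoor, Chaudhari.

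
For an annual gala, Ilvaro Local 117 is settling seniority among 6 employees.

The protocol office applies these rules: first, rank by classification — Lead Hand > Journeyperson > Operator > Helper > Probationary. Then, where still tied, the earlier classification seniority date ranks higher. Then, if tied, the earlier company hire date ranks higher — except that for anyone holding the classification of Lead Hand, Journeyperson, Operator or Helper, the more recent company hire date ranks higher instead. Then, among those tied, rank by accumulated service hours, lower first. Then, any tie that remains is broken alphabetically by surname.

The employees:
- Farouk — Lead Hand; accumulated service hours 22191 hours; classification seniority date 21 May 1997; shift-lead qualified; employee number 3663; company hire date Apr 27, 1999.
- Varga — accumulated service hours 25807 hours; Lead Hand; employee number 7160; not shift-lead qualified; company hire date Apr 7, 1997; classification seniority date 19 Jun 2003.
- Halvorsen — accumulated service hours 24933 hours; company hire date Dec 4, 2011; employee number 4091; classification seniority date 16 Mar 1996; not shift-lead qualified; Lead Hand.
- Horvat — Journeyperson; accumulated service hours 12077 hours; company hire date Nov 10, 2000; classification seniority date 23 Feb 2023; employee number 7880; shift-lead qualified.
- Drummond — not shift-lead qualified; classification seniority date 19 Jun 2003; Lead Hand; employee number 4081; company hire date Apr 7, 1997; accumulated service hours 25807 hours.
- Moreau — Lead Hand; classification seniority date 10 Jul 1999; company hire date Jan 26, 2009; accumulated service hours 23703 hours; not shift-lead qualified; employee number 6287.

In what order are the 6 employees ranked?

Halvorsen, Farouk, Moreau, Drummond, Varga, Horvat

By classification: Halvorsen, Farouk, Moreau, Drummond and Varga (Lead Hand); then Horvat (Journeyperson).
Among Halvorsen, Farouk, Moreau, Drummond and Varga, by classification seniority date (earlier first): Halvorsen (16 Mar 1996) before Farouk (21 May 1997) before Moreau (10 Jul 1999) before Drummond and Varga (19 Jun 2003).
Drummond and Varga both have company hire date Apr 7, 1997, so the next rule applies.
Drummond and Varga both have accumulated service hours 25807 hours, so the next rule applies.
Among Drummond and Varga, alphabetically by surname: Drummond before Varga.
Full order: Halvorsen, Farouk, Moreau, Drummond, Varga, Horvat.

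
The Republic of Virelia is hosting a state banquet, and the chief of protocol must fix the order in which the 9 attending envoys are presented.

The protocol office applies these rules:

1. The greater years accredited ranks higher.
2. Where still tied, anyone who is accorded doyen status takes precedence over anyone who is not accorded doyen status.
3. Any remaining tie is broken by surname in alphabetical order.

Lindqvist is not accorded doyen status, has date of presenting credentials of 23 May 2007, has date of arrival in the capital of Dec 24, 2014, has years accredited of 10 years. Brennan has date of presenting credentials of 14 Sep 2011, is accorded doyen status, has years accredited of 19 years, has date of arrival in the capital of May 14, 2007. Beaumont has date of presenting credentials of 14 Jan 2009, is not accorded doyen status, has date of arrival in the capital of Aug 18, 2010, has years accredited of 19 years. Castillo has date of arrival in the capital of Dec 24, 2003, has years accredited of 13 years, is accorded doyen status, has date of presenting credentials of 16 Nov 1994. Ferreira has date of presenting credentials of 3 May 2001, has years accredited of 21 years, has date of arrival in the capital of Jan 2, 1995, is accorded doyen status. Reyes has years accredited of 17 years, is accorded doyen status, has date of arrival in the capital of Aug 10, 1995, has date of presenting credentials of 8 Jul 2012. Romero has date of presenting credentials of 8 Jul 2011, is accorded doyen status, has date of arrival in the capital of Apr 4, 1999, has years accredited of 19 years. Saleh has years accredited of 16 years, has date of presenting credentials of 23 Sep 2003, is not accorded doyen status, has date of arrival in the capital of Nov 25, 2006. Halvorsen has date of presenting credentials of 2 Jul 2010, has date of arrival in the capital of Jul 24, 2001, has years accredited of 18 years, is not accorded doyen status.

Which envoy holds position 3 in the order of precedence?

By years accredited (higher first): Ferreira (21 years); then Brennan, Romero and Beaumont (each 19 years); then Halvorsen (18 years); then Reyes (17 years); then Saleh (16 years); then Castillo (13 years); then Lindqvist (10 years).
Among Brennan, Romero and Beaumont, accorded doyen status before not accorded doyen status: Brennan and Romero (accorded doyen status) before Beaumont (not accorded doyen status).
Among Brennan and Romero, alphabetically by surname: Brennan before Romero.
Order: Ferreira, Brennan, Romero, Beaumont, Halvorsen, Reyes, Saleh, Castillo, Lindqvist.

Romero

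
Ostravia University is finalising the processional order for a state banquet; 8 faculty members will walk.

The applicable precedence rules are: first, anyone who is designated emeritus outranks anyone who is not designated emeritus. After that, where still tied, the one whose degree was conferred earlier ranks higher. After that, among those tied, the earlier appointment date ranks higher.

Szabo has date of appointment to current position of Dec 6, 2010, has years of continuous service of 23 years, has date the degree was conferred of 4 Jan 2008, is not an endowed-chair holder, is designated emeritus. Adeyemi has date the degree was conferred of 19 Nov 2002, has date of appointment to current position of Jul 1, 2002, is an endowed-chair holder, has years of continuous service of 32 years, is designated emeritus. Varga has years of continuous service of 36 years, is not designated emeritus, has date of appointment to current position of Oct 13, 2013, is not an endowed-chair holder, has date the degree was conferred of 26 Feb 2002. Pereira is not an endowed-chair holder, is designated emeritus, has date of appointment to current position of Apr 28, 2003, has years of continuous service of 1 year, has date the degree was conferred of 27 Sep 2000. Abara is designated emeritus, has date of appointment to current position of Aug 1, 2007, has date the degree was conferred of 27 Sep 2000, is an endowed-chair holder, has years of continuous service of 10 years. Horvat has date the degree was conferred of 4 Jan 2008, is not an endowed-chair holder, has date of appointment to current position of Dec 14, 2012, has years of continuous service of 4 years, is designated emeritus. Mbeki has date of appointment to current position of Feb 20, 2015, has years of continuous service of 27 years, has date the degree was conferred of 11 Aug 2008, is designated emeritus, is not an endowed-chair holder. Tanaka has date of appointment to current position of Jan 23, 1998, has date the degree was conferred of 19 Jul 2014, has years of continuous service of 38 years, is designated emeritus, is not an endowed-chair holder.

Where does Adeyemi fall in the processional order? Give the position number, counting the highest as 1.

By the first rule: Pereira, Abara, Adeyemi, Szabo, Horvat, Mbeki and Tanaka (each designated emeritus); then Varga (not designated emeritus).
Among Pereira, Abara, Adeyemi, Szabo, Horvat, Mbeki and Tanaka, by date the degree was conferred (earlier first): Pereira and Abara (27 Sep 2000) before Adeyemi (19 Nov 2002) before Szabo and Horvat (4 Jan 2008) before Mbeki (11 Aug 2008) before Tanaka (19 Jul 2014).
Among Pereira and Abara, by date of appointment to current position (earlier first): Pereira (Apr 28, 2003) before Abara (Aug 1, 2007).
Among Szabo and Horvat, by date of appointment to current position (earlier first): Szabo (Dec 6, 2010) before Horvat (Dec 14, 2012).
Order: Pereira, Abara, Adeyemi, Szabo, Horvat, Mbeki, Tanaka, Varga. So position 3.

3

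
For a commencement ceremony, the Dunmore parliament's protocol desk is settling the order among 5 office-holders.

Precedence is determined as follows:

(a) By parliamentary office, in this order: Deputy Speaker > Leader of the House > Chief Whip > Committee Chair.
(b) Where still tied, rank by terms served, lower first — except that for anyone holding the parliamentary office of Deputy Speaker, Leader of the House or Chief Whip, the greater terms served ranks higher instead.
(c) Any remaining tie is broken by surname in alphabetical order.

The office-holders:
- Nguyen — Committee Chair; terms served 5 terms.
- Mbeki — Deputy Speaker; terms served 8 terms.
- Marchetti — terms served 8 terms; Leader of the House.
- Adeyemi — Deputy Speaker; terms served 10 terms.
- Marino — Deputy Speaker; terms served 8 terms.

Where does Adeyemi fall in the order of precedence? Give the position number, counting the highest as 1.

1

By parliamentary office: Adeyemi, Marino and Mbeki (Deputy Speaker); then Marchetti (Leader of the House); then Nguyen (Committee Chair).
Among Adeyemi, Marino and Mbeki, by terms served (higher first) (reversed rule for this group): Adeyemi (10 terms) before Marino and Mbeki (8 terms).
Among Marino and Mbeki, alphabetically by surname: Marino before Mbeki.
Order: Adeyemi, Marino, Mbeki, Marchetti, Nguyen. So position 1.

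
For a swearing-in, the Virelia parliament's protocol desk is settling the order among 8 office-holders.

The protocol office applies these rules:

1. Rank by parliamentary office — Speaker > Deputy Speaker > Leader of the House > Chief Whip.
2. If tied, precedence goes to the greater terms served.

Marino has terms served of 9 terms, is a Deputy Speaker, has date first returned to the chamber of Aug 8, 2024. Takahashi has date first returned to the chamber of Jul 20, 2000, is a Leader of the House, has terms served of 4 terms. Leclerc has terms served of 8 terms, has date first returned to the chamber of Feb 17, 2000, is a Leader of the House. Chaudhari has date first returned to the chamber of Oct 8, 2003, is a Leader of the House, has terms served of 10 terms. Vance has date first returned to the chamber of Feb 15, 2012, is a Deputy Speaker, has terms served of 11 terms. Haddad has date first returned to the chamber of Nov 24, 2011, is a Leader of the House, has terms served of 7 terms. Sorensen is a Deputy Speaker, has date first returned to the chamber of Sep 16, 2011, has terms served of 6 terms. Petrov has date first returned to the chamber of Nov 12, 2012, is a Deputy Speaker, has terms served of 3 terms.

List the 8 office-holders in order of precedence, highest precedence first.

By parliamentary office: Vance, Marino, Sorensen and Petrov (Deputy Speaker); then Chaudhari, Leclerc, Haddad and Takahashi (Leader of the House).
Among Vance, Marino, Sorensen and Petrov, by terms served (higher first): Vance (11 terms) before Marino (9 terms) before Sorensen (6 terms) before Petrov (3 terms).
Among Chaudhari, Leclerc, Haddad and Takahashi, by terms served (higher first): Chaudhari (10 terms) before Leclerc (8 terms) before Haddad (7 terms) before Takahashi (4 terms).
Full order: Vance, Marino, Sorensen, Petrov, Chaudhari, Leclerc, Haddad, Takahashi.

Vance, Marino, Sorensen, Petrov, Chaudhari, Leclerc, Haddad, Takahashi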